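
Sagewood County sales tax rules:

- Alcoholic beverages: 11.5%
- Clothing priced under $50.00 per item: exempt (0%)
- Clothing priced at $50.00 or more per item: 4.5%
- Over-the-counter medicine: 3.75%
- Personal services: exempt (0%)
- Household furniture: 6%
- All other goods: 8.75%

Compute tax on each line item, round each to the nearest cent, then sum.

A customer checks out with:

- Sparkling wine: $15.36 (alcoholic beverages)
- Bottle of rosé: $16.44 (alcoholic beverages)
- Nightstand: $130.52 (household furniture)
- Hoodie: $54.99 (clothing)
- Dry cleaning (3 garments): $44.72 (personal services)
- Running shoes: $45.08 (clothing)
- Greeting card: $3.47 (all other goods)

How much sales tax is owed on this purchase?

Sparkling wine $15.36: alcoholic beverages → 11.5% → $1.77
Bottle of rosé $16.44: alcoholic beverages → 11.5% → $1.89
Nightstand $130.52: household furniture → 6% → $7.83
Hoodie $54.99: clothing, $50.00 or more → 4.5% → $2.47
Dry cleaning (3 garments) $44.72: personal services → 0% → $0.00
Running shoes $45.08: clothing, under $50.00 → 0% → $0.00
Greeting card $3.47: all other goods → 8.75% → $0.30
Total tax = $1.77 + $1.89 + $7.83 + $2.47 + $0.30 = $14.26

$14.26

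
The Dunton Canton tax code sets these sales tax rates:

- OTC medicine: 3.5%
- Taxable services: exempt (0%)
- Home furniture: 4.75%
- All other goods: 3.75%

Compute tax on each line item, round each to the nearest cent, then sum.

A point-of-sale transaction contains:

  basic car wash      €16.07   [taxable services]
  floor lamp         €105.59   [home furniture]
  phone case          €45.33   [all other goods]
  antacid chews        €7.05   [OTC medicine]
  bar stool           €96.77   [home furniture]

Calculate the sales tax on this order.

Basic car wash €16.07: taxable services → 0% → €0.00
Floor lamp €105.59: home furniture → 4.75% → €5.02
Phone case €45.33: all other goods → 3.75% → €1.70
Antacid chews €7.05: OTC medicine → 3.5% → €0.25
Bar stool €96.77: home furniture → 4.75% → €4.60
Total tax = €5.02 + €1.70 + €0.25 + €4.60 = €11.57

€11.57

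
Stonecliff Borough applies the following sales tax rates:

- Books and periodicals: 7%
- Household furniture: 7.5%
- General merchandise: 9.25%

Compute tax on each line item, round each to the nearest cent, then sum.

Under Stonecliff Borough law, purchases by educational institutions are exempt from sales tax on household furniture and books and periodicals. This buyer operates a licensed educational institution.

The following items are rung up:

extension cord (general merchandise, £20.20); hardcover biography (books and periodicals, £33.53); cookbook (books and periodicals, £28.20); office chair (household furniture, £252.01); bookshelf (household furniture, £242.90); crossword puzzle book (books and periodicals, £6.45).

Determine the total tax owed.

Extension cord £20.20: general merchandise → 9.25% → £1.87
Hardcover biography £33.53: books and periodicals, buyer-exempt → 0% → £0.00
Cookbook £28.20: books and periodicals, buyer-exempt → 0% → £0.00
Office chair £252.01: household furniture, buyer-exempt → 0% → £0.00
Bookshelf £242.90: household furniture, buyer-exempt → 0% → £0.00
Crossword puzzle book £6.45: books and periodicals, buyer-exempt → 0% → £0.00
Total tax = £1.87

£1.87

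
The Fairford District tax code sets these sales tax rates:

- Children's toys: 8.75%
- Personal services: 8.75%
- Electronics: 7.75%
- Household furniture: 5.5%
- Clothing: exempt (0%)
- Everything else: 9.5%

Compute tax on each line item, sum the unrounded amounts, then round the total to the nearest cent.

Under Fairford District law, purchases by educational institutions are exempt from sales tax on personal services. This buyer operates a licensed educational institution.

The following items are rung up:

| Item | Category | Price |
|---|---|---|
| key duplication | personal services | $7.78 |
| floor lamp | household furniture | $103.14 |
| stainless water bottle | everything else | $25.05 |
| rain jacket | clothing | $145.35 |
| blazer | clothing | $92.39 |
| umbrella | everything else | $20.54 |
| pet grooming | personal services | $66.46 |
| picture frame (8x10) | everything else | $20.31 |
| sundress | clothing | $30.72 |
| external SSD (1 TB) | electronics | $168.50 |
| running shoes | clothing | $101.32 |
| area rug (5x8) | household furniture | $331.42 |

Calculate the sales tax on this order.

$43.22

Key duplication $7.78: personal services, buyer-exempt → 0% → $0.00
Floor lamp $103.14: household furniture → 5.5% → $5.6727
Stainless water bottle $25.05: everything else → 9.5% → $2.37975
Rain jacket $145.35: clothing → 0% → $0.00
Blazer $92.39: clothing → 0% → $0.00
Umbrella $20.54: everything else → 9.5% → $1.9513
Pet grooming $66.46: personal services, buyer-exempt → 0% → $0.00
Picture frame (8x10) $20.31: everything else → 9.5% → $1.92945
Sundress $30.72: clothing → 0% → $0.00
External SSD (1 TB) $168.50: electronics → 7.75% → $13.05875
Running shoes $101.32: clothing → 0% → $0.00
Area rug (5x8) $331.42: household furniture → 5.5% → $18.2281
Unrounded tax sum = $43.22005 → $43.22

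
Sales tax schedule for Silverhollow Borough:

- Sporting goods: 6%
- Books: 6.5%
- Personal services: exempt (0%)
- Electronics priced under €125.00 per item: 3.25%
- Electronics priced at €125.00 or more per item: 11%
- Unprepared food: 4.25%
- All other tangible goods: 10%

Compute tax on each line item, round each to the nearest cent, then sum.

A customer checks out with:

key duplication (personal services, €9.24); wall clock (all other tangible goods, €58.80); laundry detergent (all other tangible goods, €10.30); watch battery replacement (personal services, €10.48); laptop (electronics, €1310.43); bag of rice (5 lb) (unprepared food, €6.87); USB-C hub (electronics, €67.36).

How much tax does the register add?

Key duplication €9.24: personal services → 0% → €0.00
Wall clock €58.80: all other tangible goods → 10% → €5.88
Laundry detergent €10.30: all other tangible goods → 10% → €1.03
Watch battery replacement €10.48: personal services → 0% → €0.00
Laptop €1310.43: electronics, €125.00 or more → 11% → €144.15
Bag of rice (5 lb) €6.87: unprepared food → 4.25% → €0.29
USB-C hub €67.36: electronics, under €125.00 → 3.25% → €2.19
Total tax = €5.88 + €1.03 + €144.15 + €0.29 + €2.19 = €153.54

€153.54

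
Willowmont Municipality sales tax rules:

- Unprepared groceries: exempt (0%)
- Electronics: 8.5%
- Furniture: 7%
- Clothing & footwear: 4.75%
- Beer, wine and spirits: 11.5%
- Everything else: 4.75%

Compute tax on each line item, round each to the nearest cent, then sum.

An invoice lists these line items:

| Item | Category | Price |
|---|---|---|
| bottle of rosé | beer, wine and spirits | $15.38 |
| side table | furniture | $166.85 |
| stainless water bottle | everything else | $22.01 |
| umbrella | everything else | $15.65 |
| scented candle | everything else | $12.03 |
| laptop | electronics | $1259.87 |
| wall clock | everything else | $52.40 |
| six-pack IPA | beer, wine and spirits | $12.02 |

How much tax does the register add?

$126.77

Bottle of rosé $15.38: beer, wine and spirits → 11.5% → $1.77
Side table $166.85: furniture → 7% → $11.68
Stainless water bottle $22.01: everything else → 4.75% → $1.05
Umbrella $15.65: everything else → 4.75% → $0.74
Scented candle $12.03: everything else → 4.75% → $0.57
Laptop $1259.87: electronics → 8.5% → $107.09
Wall clock $52.40: everything else → 4.75% → $2.49
Six-pack IPA $12.02: beer, wine and spirits → 11.5% → $1.38
Total tax = $1.77 + $11.68 + $1.05 + $0.74 + $0.57 + $107.09 + $2.49 + $1.38 = $126.77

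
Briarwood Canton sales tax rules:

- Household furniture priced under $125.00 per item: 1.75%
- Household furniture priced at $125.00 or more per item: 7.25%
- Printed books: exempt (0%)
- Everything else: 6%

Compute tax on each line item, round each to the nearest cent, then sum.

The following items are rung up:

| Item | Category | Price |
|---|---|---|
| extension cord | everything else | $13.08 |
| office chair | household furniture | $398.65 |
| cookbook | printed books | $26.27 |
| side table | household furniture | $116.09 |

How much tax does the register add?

Extension cord $13.08: everything else → 6% → $0.78
Office chair $398.65: household furniture, $125.00 or more → 7.25% → $28.90
Cookbook $26.27: printed books → 0% → $0.00
Side table $116.09: household furniture, under $125.00 → 1.75% → $2.03
Total tax = $0.78 + $28.90 + $2.03 = $31.71

$31.71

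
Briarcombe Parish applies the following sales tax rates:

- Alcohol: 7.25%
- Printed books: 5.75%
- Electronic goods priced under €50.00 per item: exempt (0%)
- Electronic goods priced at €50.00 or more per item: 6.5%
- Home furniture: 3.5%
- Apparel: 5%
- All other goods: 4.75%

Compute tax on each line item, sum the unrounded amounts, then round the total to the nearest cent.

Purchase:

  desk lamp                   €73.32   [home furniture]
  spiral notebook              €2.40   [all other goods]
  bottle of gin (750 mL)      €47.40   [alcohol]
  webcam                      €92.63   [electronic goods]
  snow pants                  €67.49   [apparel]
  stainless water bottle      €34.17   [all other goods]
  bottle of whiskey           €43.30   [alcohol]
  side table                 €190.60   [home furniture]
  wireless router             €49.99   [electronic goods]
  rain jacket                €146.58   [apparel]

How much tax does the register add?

€34.27

Desk lamp €73.32: home furniture → 3.5% → €2.5662
Spiral notebook €2.40: all other goods → 4.75% → €0.114
Bottle of gin (750 mL) €47.40: alcohol → 7.25% → €3.4365
Webcam €92.63: electronic goods, €50.00 or more → 6.5% → €6.02095
Snow pants €67.49: apparel → 5% → €3.3745
Stainless water bottle €34.17: all other goods → 4.75% → €1.623075
Bottle of whiskey €43.30: alcohol → 7.25% → €3.13925
Side table €190.60: home furniture → 3.5% → €6.671
Wireless router €49.99: electronic goods, under €50.00 → 0% → €0.00
Rain jacket €146.58: apparel → 5% → €7.329
Unrounded tax sum = €34.274475 → €34.27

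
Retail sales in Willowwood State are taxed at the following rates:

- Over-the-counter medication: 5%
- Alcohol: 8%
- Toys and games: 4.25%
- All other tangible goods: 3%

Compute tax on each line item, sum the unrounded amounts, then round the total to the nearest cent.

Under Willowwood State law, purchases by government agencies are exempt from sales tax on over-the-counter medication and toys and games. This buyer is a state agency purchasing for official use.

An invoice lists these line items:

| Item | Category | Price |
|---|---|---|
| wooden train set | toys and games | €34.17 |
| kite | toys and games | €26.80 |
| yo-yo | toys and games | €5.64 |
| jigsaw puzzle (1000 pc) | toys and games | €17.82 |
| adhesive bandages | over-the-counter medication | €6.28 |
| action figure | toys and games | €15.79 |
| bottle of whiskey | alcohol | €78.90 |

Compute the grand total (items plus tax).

Wooden train set €34.17: toys and games, buyer-exempt → 0% → €0.00
Kite €26.80: toys and games, buyer-exempt → 0% → €0.00
Yo-yo €5.64: toys and games, buyer-exempt → 0% → €0.00
Jigsaw puzzle (1000 pc) €17.82: toys and games, buyer-exempt → 0% → €0.00
Adhesive bandages €6.28: over-the-counter medication, buyer-exempt → 0% → €0.00
Action figure €15.79: toys and games, buyer-exempt → 0% → €0.00
Bottle of whiskey €78.90: alcohol → 8% → €6.312
Subtotal = €185.40; unrounded tax = €6.312 → €6.31; total due = €191.71

€191.71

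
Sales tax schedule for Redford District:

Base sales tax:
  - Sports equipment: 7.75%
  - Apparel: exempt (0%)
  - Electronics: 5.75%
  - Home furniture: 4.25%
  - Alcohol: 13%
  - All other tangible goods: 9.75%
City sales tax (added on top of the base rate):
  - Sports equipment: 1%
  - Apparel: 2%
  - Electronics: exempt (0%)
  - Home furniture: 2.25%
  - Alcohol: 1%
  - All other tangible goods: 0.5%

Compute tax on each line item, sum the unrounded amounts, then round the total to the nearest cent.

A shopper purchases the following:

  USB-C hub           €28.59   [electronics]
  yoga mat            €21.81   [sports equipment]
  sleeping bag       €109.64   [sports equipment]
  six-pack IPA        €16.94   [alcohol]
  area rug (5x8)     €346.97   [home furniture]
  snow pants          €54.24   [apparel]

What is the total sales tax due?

USB-C hub €28.59: electronics → 5.75% + 0% city = 5.75% → €1.643925
Yoga mat €21.81: sports equipment → 7.75% + 1% city = 8.75% → €1.908375
Sleeping bag €109.64: sports equipment → 7.75% + 1% city = 8.75% → €9.5935
Six-pack IPA €16.94: alcohol → 13% + 1% city = 14% → €2.3716
Area rug (5x8) €346.97: home furniture → 4.25% + 2.25% city = 6.5% → €22.55305
Snow pants €54.24: apparel → 0% + 2% city = 2% → €1.0848
Unrounded tax sum = €39.15525 → €39.16

€39.16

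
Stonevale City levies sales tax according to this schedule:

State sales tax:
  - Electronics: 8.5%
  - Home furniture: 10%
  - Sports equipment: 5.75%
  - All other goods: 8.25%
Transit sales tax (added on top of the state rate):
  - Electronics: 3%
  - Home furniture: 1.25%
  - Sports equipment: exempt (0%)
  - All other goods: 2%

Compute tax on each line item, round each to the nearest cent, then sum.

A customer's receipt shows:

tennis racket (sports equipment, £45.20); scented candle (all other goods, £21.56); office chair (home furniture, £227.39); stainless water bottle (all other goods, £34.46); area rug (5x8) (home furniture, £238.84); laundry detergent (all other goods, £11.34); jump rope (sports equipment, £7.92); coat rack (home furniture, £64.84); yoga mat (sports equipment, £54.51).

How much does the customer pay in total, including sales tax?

£778.89

Tennis racket £45.20: sports equipment → 5.75% + 0% transit = 5.75% → £2.60
Scented candle £21.56: all other goods → 8.25% + 2% transit = 10.25% → £2.21
Office chair £227.39: home furniture → 10% + 1.25% transit = 11.25% → £25.58
Stainless water bottle £34.46: all other goods → 8.25% + 2% transit = 10.25% → £3.53
Area rug (5x8) £238.84: home furniture → 10% + 1.25% transit = 11.25% → £26.87
Laundry detergent £11.34: all other goods → 8.25% + 2% transit = 10.25% → £1.16
Jump rope £7.92: sports equipment → 5.75% + 0% transit = 5.75% → £0.46
Coat rack £64.84: home furniture → 10% + 1.25% transit = 11.25% → £7.29
Yoga mat £54.51: sports equipment → 5.75% + 0% transit = 5.75% → £3.13
Subtotal = £706.06; tax = £72.83; total due = £778.89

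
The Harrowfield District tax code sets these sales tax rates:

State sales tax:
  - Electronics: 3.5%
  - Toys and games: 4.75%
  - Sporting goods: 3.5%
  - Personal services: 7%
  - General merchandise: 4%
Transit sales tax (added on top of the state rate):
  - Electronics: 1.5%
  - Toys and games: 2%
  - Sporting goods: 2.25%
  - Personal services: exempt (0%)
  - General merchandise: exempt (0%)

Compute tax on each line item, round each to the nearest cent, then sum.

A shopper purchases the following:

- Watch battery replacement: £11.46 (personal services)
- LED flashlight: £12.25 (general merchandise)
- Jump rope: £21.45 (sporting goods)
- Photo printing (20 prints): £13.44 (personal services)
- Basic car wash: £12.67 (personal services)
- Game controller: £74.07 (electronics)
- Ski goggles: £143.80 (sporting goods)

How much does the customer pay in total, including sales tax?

Watch battery replacement £11.46: personal services → 7% + 0% transit = 7% → £0.80
LED flashlight £12.25: general merchandise → 4% + 0% transit = 4% → £0.49
Jump rope £21.45: sporting goods → 3.5% + 2.25% transit = 5.75% → £1.23
Photo printing (20 prints) £13.44: personal services → 7% + 0% transit = 7% → £0.94
Basic car wash £12.67: personal services → 7% + 0% transit = 7% → £0.89
Game controller £74.07: electronics → 3.5% + 1.5% transit = 5% → £3.70
Ski goggles £143.80: sporting goods → 3.5% + 2.25% transit = 5.75% → £8.27
Subtotal = £289.14; tax = £16.32; total due = £305.46

£305.46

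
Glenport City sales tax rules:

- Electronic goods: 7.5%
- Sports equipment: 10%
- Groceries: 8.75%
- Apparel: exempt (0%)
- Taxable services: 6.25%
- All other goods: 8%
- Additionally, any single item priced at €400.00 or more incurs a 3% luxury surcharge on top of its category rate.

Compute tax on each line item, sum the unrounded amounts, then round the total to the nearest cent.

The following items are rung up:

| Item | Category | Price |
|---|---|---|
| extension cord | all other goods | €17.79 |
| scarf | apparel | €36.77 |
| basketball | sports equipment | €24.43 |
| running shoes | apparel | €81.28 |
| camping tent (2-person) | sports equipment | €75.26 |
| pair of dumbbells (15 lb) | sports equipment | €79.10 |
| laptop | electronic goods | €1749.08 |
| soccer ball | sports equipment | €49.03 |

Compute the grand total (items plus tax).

Extension cord €17.79: all other goods → 8% → €1.4232
Scarf €36.77: apparel → 0% → €0.00
Basketball €24.43: sports equipment → 10% → €2.443
Running shoes €81.28: apparel → 0% → €0.00
Camping tent (2-person) €75.26: sports equipment → 10% → €7.526
Pair of dumbbells (15 lb) €79.10: sports equipment → 10% → €7.91
Laptop €1749.08: electronic goods → 7.5% + 3% surcharge = 10.5% → €183.6534
Soccer ball €49.03: sports equipment → 10% → €4.903
Subtotal = €2112.74; unrounded tax = €207.8586 → €207.86; total due = €2320.60

€2320.60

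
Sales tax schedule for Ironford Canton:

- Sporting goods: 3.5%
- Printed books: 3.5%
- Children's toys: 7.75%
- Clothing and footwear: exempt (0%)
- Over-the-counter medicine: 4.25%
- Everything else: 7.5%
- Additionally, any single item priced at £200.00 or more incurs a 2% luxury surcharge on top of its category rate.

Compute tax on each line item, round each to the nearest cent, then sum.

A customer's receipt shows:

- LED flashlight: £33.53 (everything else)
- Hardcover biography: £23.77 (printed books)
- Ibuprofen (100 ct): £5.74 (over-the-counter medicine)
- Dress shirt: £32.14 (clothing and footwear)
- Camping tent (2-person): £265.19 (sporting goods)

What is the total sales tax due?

LED flashlight £33.53: everything else → 7.5% → £2.51
Hardcover biography £23.77: printed books → 3.5% → £0.83
Ibuprofen (100 ct) £5.74: over-the-counter medicine → 4.25% → £0.24
Dress shirt £32.14: clothing and footwear → 0% → £0.00
Camping tent (2-person) £265.19: sporting goods → 3.5% + 2% surcharge = 5.5% → £14.59
Total tax = £2.51 + £0.83 + £0.24 + £14.59 = £18.17

£18.17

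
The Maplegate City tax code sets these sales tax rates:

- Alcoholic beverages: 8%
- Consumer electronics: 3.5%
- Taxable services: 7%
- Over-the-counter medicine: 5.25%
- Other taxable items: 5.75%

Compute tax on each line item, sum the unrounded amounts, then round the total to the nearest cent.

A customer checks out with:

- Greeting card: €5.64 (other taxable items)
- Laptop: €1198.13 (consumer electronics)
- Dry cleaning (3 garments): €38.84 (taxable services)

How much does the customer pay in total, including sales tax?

€1287.59

Greeting card €5.64: other taxable items → 5.75% → €0.3243
Laptop €1198.13: consumer electronics → 3.5% → €41.93455
Dry cleaning (3 garments) €38.84: taxable services → 7% → €2.7188
Subtotal = €1242.61; unrounded tax = €44.97765 → €44.98; total due = €1287.59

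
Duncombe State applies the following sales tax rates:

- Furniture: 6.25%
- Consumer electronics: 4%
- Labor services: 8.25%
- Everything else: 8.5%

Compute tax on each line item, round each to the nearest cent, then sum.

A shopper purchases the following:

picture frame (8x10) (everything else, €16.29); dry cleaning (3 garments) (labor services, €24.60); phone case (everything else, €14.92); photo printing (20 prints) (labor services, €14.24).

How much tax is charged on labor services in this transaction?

€3.20

Dry cleaning (3 garments) €24.60: labor services → 8.25% → €2.03
Photo printing (20 prints) €14.24: labor services → 8.25% → €1.17
Tax on labor services = €2.03 + €1.17 = €3.20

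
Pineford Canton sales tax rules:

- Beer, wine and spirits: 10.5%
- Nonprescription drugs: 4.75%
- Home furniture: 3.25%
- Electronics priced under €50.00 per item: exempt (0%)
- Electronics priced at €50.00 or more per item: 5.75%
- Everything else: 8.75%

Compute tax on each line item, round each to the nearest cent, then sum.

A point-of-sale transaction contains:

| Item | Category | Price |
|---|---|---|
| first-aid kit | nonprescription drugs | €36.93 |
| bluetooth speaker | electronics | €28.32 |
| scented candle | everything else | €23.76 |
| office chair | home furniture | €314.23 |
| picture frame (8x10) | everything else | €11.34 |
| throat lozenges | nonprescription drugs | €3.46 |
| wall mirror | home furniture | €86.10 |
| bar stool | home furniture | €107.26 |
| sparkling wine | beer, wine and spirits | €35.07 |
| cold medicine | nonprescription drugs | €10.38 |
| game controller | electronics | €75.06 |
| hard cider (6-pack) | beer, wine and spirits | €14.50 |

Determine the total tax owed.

First-aid kit €36.93: nonprescription drugs → 4.75% → €1.75
Bluetooth speaker €28.32: electronics, under €50.00 → 0% → €0.00
Scented candle €23.76: everything else → 8.75% → €2.08
Office chair €314.23: home furniture → 3.25% → €10.21
Picture frame (8x10) €11.34: everything else → 8.75% → €0.99
Throat lozenges €3.46: nonprescription drugs → 4.75% → €0.16
Wall mirror €86.10: home furniture → 3.25% → €2.80
Bar stool €107.26: home furniture → 3.25% → €3.49
Sparkling wine €35.07: beer, wine and spirits → 10.5% → €3.68
Cold medicine €10.38: nonprescription drugs → 4.75% → €0.49
Game controller €75.06: electronics, €50.00 or more → 5.75% → €4.32
Hard cider (6-pack) €14.50: beer, wine and spirits → 10.5% → €1.52
Total tax = €1.75 + €2.08 + €10.21 + €0.99 + €0.16 + €2.80 + €3.49 + €3.68 + €0.49 + €4.32 + €1.52 = €31.49

€31.49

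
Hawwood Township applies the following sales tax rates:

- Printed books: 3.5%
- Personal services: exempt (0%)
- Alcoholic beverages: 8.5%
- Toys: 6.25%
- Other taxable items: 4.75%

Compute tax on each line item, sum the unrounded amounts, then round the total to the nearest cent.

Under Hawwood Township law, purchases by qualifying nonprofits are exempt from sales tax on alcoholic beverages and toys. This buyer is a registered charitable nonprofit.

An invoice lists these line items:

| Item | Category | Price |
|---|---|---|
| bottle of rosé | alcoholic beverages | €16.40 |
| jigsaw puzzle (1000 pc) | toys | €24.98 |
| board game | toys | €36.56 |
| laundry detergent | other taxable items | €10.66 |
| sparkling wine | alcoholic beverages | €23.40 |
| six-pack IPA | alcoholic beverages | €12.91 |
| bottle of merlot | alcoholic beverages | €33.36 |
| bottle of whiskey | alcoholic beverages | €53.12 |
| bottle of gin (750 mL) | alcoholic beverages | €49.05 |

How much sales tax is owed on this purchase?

€0.51

Bottle of rosé €16.40: alcoholic beverages, buyer-exempt → 0% → €0.00
Jigsaw puzzle (1000 pc) €24.98: toys, buyer-exempt → 0% → €0.00
Board game €36.56: toys, buyer-exempt → 0% → €0.00
Laundry detergent €10.66: other taxable items → 4.75% → €0.50635
Sparkling wine €23.40: alcoholic beverages, buyer-exempt → 0% → €0.00
Six-pack IPA €12.91: alcoholic beverages, buyer-exempt → 0% → €0.00
Bottle of merlot €33.36: alcoholic beverages, buyer-exempt → 0% → €0.00
Bottle of whiskey €53.12: alcoholic beverages, buyer-exempt → 0% → €0.00
Bottle of gin (750 mL) €49.05: alcoholic beverages, buyer-exempt → 0% → €0.00
Unrounded tax sum = €0.50635 → €0.51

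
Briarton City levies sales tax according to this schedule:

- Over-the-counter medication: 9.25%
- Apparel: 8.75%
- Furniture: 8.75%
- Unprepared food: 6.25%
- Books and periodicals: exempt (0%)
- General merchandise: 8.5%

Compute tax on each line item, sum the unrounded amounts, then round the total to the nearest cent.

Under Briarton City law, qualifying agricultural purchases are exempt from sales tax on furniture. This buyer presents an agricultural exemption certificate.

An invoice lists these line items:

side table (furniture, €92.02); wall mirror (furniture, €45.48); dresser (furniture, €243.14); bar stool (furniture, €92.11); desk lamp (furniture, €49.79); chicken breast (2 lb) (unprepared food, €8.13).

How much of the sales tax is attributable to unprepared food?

Chicken breast (2 lb) €8.13: unprepared food → 6.25% → €0.508125
Tax on unprepared food: unrounded sum = €0.508125 → €0.51

€0.51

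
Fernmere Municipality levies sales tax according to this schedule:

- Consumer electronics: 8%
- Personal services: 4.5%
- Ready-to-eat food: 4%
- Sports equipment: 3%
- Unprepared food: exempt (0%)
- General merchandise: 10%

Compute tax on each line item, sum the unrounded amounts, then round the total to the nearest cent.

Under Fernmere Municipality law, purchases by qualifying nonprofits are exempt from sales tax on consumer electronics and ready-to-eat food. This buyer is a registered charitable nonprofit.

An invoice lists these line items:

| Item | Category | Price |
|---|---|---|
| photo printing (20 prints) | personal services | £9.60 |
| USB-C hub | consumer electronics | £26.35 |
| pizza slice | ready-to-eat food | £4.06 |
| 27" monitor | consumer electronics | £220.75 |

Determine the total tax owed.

Photo printing (20 prints) £9.60: personal services → 4.5% → £0.432
USB-C hub £26.35: consumer electronics, buyer-exempt → 0% → £0.00
Pizza slice £4.06: ready-to-eat food, buyer-exempt → 0% → £0.00
27" monitor £220.75: consumer electronics, buyer-exempt → 0% → £0.00
Unrounded tax sum = £0.432 → £0.43

£0.43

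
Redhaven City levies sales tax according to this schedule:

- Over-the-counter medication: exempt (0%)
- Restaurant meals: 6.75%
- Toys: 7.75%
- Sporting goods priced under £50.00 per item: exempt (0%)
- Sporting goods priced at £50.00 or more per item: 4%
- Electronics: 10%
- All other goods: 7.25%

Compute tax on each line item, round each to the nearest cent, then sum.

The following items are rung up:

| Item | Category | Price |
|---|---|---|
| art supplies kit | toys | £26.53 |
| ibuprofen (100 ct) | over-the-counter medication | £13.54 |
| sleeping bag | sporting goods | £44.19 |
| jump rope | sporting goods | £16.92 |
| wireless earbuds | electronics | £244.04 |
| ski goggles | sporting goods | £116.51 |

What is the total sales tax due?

£31.12

Art supplies kit £26.53: toys → 7.75% → £2.06
Ibuprofen (100 ct) £13.54: over-the-counter medication → 0% → £0.00
Sleeping bag £44.19: sporting goods, under £50.00 → 0% → £0.00
Jump rope £16.92: sporting goods, under £50.00 → 0% → £0.00
Wireless earbuds £244.04: electronics → 10% → £24.40
Ski goggles £116.51: sporting goods, £50.00 or more → 4% → £4.66
Total tax = £2.06 + £24.40 + £4.66 = £31.12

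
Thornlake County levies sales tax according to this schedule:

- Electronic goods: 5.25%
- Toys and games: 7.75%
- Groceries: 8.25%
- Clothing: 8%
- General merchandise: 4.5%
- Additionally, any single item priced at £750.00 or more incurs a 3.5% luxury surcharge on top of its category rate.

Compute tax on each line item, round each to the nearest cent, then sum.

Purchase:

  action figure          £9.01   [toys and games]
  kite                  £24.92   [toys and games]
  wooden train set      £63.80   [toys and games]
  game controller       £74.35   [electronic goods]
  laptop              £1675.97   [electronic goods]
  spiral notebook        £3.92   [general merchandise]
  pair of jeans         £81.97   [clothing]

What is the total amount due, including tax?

£2098.80

Action figure £9.01: toys and games → 7.75% → £0.70
Kite £24.92: toys and games → 7.75% → £1.93
Wooden train set £63.80: toys and games → 7.75% → £4.94
Game controller £74.35: electronic goods → 5.25% → £3.90
Laptop £1675.97: electronic goods → 5.25% + 3.5% surcharge = 8.75% → £146.65
Spiral notebook £3.92: general merchandise → 4.5% → £0.18
Pair of jeans £81.97: clothing → 8% → £6.56
Subtotal = £1933.94; tax = £164.86; total due = £2098.80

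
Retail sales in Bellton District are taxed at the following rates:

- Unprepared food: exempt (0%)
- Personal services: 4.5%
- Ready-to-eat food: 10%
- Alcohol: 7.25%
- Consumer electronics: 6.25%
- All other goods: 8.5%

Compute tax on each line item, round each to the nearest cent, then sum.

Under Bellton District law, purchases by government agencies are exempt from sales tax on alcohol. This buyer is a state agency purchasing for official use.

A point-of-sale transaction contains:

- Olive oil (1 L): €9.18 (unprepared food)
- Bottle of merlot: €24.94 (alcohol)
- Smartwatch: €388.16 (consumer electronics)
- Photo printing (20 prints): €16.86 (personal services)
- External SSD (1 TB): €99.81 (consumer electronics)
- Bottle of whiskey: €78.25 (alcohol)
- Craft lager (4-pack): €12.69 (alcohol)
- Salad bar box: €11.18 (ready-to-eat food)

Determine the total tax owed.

€32.38

Olive oil (1 L) €9.18: unprepared food → 0% → €0.00
Bottle of merlot €24.94: alcohol, buyer-exempt → 0% → €0.00
Smartwatch €388.16: consumer electronics → 6.25% → €24.26
Photo printing (20 prints) €16.86: personal services → 4.5% → €0.76
External SSD (1 TB) €99.81: consumer electronics → 6.25% → €6.24
Bottle of whiskey €78.25: alcohol, buyer-exempt → 0% → €0.00
Craft lager (4-pack) €12.69: alcohol, buyer-exempt → 0% → €0.00
Salad bar box €11.18: ready-to-eat food → 10% → €1.12
Total tax = €24.26 + €0.76 + €6.24 + €1.12 = €32.38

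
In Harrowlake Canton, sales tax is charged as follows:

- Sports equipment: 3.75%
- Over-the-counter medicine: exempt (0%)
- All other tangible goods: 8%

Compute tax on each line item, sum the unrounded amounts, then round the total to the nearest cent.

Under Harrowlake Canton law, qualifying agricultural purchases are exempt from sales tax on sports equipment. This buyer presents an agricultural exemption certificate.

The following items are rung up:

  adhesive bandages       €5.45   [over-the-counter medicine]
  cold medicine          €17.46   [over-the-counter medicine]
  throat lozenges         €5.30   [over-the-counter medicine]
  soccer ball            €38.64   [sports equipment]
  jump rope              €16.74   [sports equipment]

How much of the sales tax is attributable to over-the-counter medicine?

€0.00

Adhesive bandages €5.45: over-the-counter medicine → 0% → €0.00
Cold medicine €17.46: over-the-counter medicine → 0% → €0.00
Throat lozenges €5.30: over-the-counter medicine → 0% → €0.00
Tax on over-the-counter medicine: unrounded sum = €0.00 → €0.00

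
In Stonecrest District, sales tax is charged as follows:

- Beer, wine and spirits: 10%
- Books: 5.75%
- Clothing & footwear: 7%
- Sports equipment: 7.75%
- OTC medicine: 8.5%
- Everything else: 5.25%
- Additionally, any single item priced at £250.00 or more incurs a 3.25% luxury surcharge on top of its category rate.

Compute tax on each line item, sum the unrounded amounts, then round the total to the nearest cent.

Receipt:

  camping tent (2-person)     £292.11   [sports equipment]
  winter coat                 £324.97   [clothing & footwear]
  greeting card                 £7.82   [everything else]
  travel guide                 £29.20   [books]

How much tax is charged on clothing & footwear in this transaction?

£33.31

Winter coat £324.97: clothing & footwear → 7% + 3.25% surcharge = 10.25% → £33.309425
Tax on clothing & footwear: unrounded sum = £33.309425 → £33.31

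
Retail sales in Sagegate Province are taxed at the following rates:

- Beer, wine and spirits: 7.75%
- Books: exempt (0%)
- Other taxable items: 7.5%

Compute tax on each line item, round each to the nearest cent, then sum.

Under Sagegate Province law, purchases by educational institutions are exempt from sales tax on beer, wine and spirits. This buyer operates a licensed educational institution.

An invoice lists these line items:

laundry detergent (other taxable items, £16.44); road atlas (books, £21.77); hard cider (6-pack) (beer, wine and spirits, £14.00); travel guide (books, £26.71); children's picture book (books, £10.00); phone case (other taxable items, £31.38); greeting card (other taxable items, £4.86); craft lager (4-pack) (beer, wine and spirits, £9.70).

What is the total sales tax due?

Laundry detergent £16.44: other taxable items → 7.5% → £1.23
Road atlas £21.77: books → 0% → £0.00
Hard cider (6-pack) £14.00: beer, wine and spirits, buyer-exempt → 0% → £0.00
Travel guide £26.71: books → 0% → £0.00
Children's picture book £10.00: books → 0% → £0.00
Phone case £31.38: other taxable items → 7.5% → £2.35
Greeting card £4.86: other taxable items → 7.5% → £0.36
Craft lager (4-pack) £9.70: beer, wine and spirits, buyer-exempt → 0% → £0.00
Total tax = £1.23 + £2.35 + £0.36 = £3.94

£3.94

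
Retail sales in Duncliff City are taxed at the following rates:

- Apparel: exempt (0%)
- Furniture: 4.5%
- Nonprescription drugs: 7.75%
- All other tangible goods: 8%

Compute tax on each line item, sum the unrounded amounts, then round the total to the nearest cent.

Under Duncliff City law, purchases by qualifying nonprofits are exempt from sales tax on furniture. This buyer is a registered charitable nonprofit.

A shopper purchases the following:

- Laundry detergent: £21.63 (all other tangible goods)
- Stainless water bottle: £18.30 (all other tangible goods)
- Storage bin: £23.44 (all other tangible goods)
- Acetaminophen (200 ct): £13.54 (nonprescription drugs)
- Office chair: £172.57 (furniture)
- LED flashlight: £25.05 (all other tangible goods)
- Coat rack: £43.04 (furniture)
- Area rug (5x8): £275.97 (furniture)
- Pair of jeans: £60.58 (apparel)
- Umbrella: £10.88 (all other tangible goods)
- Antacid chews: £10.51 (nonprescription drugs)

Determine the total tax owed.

Laundry detergent £21.63: all other tangible goods → 8% → £1.7304
Stainless water bottle £18.30: all other tangible goods → 8% → £1.464
Storage bin £23.44: all other tangible goods → 8% → £1.8752
Acetaminophen (200 ct) £13.54: nonprescription drugs → 7.75% → £1.04935
Office chair £172.57: furniture, buyer-exempt → 0% → £0.00
LED flashlight £25.05: all other tangible goods → 8% → £2.004
Coat rack £43.04: furniture, buyer-exempt → 0% → £0.00
Area rug (5x8) £275.97: furniture, buyer-exempt → 0% → £0.00
Pair of jeans £60.58: apparel → 0% → £0.00
Umbrella £10.88: all other tangible goods → 8% → £0.8704
Antacid chews £10.51: nonprescription drugs → 7.75% → £0.814525
Unrounded tax sum = £9.807875 → £9.81

£9.81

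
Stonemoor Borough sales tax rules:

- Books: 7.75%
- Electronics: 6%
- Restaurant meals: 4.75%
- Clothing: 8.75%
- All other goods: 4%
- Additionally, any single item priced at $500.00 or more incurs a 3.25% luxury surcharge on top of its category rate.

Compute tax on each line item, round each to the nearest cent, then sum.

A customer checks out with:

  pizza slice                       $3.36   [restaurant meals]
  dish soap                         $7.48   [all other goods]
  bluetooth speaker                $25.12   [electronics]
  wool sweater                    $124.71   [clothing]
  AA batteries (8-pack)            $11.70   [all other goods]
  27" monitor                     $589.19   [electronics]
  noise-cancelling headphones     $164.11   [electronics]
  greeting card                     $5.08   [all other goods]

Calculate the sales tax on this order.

Pizza slice $3.36: restaurant meals → 4.75% → $0.16
Dish soap $7.48: all other goods → 4% → $0.30
Bluetooth speaker $25.12: electronics → 6% → $1.51
Wool sweater $124.71: clothing → 8.75% → $10.91
AA batteries (8-pack) $11.70: all other goods → 4% → $0.47
27" monitor $589.19: electronics → 6% + 3.25% surcharge = 9.25% → $54.50
Noise-cancelling headphones $164.11: electronics → 6% → $9.85
Greeting card $5.08: all other goods → 4% → $0.20
Total tax = $0.16 + $0.30 + $1.51 + $10.91 + $0.47 + $54.50 + $9.85 + $0.20 = $77.90

$77.90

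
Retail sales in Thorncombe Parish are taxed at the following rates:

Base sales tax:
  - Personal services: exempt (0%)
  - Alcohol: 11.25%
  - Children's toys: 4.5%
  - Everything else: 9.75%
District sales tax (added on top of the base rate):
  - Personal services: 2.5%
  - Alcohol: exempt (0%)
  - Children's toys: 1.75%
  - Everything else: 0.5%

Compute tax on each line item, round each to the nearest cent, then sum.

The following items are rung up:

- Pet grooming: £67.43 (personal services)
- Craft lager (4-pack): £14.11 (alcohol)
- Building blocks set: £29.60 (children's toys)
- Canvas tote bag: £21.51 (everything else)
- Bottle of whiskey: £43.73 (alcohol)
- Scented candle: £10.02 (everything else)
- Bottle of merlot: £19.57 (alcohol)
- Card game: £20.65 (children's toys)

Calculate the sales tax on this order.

Pet grooming £67.43: personal services → 0% + 2.5% district = 2.5% → £1.69
Craft lager (4-pack) £14.11: alcohol → 11.25% + 0% district = 11.25% → £1.59
Building blocks set £29.60: children's toys → 4.5% + 1.75% district = 6.25% → £1.85
Canvas tote bag £21.51: everything else → 9.75% + 0.5% district = 10.25% → £2.20
Bottle of whiskey £43.73: alcohol → 11.25% + 0% district = 11.25% → £4.92
Scented candle £10.02: everything else → 9.75% + 0.5% district = 10.25% → £1.03
Bottle of merlot £19.57: alcohol → 11.25% + 0% district = 11.25% → £2.20
Card game £20.65: children's toys → 4.5% + 1.75% district = 6.25% → £1.29
Total tax = £1.69 + £1.59 + £1.85 + £2.20 + £4.92 + £1.03 + £2.20 + £1.29 = £16.77

£16.77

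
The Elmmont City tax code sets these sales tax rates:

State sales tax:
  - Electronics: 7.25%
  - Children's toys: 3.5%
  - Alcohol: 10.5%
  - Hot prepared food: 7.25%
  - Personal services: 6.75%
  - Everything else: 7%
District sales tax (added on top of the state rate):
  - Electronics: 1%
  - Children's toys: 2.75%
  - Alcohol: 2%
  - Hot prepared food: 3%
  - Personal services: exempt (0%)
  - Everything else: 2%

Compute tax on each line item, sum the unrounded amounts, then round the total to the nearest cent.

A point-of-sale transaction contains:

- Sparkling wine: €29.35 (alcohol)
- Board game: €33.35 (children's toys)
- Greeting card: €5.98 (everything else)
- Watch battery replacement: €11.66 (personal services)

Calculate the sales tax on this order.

Sparkling wine €29.35: alcohol → 10.5% + 2% district = 12.5% → €3.66875
Board game €33.35: children's toys → 3.5% + 2.75% district = 6.25% → €2.084375
Greeting card €5.98: everything else → 7% + 2% district = 9% → €0.5382
Watch battery replacement €11.66: personal services → 6.75% + 0% district = 6.75% → €0.78705
Unrounded tax sum = €7.078375 → €7.08

€7.08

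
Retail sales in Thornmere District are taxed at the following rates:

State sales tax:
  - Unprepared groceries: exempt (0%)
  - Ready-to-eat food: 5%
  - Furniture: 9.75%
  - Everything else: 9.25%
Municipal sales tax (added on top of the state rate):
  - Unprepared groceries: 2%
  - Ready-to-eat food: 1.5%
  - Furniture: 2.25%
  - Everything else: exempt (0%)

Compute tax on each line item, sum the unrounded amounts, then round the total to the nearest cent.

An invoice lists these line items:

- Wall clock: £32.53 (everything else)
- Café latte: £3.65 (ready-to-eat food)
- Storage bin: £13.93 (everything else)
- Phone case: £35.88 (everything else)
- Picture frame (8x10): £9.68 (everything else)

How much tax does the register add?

Wall clock £32.53: everything else → 9.25% + 0% municipal = 9.25% → £3.009025
Café latte £3.65: ready-to-eat food → 5% + 1.5% municipal = 6.5% → £0.23725
Storage bin £13.93: everything else → 9.25% + 0% municipal = 9.25% → £1.288525
Phone case £35.88: everything else → 9.25% + 0% municipal = 9.25% → £3.3189
Picture frame (8x10) £9.68: everything else → 9.25% + 0% municipal = 9.25% → £0.8954
Unrounded tax sum = £8.7491 → £8.75

£8.75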